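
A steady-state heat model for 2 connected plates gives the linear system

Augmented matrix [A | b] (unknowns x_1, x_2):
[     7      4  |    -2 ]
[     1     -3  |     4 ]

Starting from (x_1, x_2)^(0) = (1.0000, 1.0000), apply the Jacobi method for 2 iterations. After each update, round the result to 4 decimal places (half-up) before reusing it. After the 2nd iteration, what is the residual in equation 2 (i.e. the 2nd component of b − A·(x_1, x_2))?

Iteration 1:
  x_1 = (-2 - (4)·1.0000) / (7) = -0.8571
  x_2 = (4 - (1)·1.0000) / (-3) = -1.0000
Iteration 2:
  x_1 = (-2 - (4)·-1.0000) / (7) = 0.2857
  x_2 = (4 - (1)·-0.8571) / (-3) = -1.6190
Residual b − A·x = (2.4761, -1.1427)

-1.1427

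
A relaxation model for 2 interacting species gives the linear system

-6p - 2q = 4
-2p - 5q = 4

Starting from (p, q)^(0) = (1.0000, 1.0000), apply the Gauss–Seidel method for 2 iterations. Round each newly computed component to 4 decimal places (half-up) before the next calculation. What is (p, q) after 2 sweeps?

Iteration 1:
  p = (4 - (-2)·1.0000) / (-6) = -1.0000
  q = (4 - (-2)·-1.0000) / (-5) = -0.4000
Iteration 2:
  p = (4 - (-2)·-0.4000) / (-6) = -0.5333
  q = (4 - (-2)·-0.5333) / (-5) = -0.5867

(-0.5333, -0.5867)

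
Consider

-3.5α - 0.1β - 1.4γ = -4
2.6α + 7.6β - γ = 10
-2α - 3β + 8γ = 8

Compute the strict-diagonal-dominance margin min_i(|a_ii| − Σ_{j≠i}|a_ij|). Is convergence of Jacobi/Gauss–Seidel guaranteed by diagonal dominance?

row 1: |-3.5| − (0.1+1.4) = 2
row 2: |7.6| − (2.6+1) = 4
row 3: |8| − (2+3) = 3
minimum over rows = 2 → strictly diagonally dominant (convergence guaranteed)

2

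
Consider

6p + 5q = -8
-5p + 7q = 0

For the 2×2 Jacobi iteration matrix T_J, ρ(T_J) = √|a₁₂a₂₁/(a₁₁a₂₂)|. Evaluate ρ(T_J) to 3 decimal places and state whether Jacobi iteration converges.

0.772

a₁₂a₂₁/(a₁₁a₂₂) = (5)·(-5) / ((6)·(7)) = -0.595238
ρ = √|-0.595238| = √0.595238 = 0.772
ρ < 1, so Jacobi converges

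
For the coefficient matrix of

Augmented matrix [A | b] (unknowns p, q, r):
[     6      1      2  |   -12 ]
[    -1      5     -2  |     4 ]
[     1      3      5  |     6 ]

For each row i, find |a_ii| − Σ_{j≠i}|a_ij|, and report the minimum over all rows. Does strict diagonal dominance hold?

1

row 1: |6| − (1+2) = 3
row 2: |5| − (1+2) = 2
row 3: |5| − (1+3) = 1
minimum over rows = 1 → strictly diagonally dominant (convergence guaranteed)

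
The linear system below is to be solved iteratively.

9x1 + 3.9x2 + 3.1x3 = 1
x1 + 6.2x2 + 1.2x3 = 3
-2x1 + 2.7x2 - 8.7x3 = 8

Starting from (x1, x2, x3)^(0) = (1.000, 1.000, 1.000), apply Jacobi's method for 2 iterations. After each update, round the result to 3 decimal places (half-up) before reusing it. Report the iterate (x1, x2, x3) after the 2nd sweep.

Iteration 1:
  x1 = (1 - (3.9)·1.000 - (3.1)·1.000) / (9) = -0.667
  x2 = (3 - (1)·1.000 - (1.2)·1.000) / (6.2) = 0.129
  x3 = (8 - (-2)·1.000 - (2.7)·1.000) / (-8.7) = -0.839
Iteration 2:
  x1 = (1 - (3.9)·0.129 - (3.1)·-0.839) / (9) = 0.344
  x2 = (3 - (1)·-0.667 - (1.2)·-0.839) / (6.2) = 0.754
  x3 = (8 - (-2)·-0.667 - (2.7)·0.129) / (-8.7) = -0.726

(0.344, 0.754, -0.726)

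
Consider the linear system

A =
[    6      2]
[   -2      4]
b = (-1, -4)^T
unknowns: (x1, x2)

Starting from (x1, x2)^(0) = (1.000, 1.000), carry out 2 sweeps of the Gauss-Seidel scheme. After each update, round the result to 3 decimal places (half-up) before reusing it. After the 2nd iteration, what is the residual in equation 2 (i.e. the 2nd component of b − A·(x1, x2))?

Iteration 1:
  x1 = (-1 - (2)·1.000) / (6) = -0.500
  x2 = (-4 - (-2)·-0.500) / (4) = -1.250
Iteration 2:
  x1 = (-1 - (2)·-1.250) / (6) = 0.250
  x2 = (-4 - (-2)·0.250) / (4) = -0.875
Residual b − A·x = (-0.750, 0.000)

0.000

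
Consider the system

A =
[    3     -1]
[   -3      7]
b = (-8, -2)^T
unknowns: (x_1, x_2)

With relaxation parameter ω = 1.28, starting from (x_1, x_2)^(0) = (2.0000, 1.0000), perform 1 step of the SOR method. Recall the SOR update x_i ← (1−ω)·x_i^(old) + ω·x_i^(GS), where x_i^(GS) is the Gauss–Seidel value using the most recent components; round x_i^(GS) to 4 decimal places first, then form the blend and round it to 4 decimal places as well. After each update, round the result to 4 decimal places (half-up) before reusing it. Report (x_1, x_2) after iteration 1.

Iteration 1:
  x_1: GS value = (-8 - (-1)·1.0000) / (3) = -2.3333;  x_1 ← (1−ω)·2.0000 + ω·-2.3333 = -3.5466
  x_2: GS value = (-2 - (-3)·-3.5466) / (7) = -1.8057;  x_2 ← (1−ω)·1.0000 + ω·-1.8057 = -2.5913

(-3.5466, -2.5913)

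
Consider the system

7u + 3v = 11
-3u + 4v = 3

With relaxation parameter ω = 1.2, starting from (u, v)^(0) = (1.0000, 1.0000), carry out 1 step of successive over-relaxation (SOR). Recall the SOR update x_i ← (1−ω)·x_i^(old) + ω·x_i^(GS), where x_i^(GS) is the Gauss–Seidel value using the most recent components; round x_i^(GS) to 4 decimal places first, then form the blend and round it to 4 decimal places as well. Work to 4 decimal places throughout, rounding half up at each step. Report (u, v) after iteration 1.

Iteration 1:
  u: GS value = (11 - (3)·1.0000) / (7) = 1.1429;  u ← (1−ω)·1.0000 + ω·1.1429 = 1.1715
  v: GS value = (3 - (-3)·1.1715) / (4) = 1.6286;  v ← (1−ω)·1.0000 + ω·1.6286 = 1.7543

(1.1715, 1.7543)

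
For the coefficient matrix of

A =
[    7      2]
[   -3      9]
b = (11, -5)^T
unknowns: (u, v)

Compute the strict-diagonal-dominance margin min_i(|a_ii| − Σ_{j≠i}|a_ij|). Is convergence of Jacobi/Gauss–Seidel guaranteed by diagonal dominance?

row 1: |7| − (2) = 5
row 2: |9| − (3) = 6
minimum over rows = 5 → strictly diagonally dominant (convergence guaranteed)

5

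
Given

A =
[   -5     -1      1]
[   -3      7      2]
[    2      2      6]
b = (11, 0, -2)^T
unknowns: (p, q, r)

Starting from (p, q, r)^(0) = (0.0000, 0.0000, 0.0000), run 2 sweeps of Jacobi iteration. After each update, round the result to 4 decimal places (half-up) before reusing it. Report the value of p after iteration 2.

-2.2667

Iteration 1:
  p = (11 - (-1)·0.0000 - (1)·0.0000) / (-5) = -2.2000
  q = (0 - (-3)·0.0000 - (2)·0.0000) / (7) = 0.0000
  r = (-2 - (2)·0.0000 - (2)·0.0000) / (6) = -0.3333
Iteration 2:
  p = (11 - (-1)·0.0000 - (1)·-0.3333) / (-5) = -2.2667
  q = (0 - (-3)·-2.2000 - (2)·-0.3333) / (7) = -0.8476
  r = (-2 - (2)·-2.2000 - (2)·0.0000) / (6) = 0.4000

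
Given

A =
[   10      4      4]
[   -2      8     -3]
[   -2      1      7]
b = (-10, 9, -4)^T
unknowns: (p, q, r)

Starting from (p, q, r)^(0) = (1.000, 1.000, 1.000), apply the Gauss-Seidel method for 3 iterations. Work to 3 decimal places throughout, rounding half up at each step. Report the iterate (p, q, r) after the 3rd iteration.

Iteration 1:
  p = (-10 - (4)·1.000 - (4)·1.000) / (10) = -1.800
  q = (9 - (-2)·-1.800 - (-3)·1.000) / (8) = 1.050
  r = (-4 - (-2)·-1.800 - (1)·1.050) / (7) = -1.236
Iteration 2:
  p = (-10 - (4)·1.050 - (4)·-1.236) / (10) = -0.926
  q = (9 - (-2)·-0.926 - (-3)·-1.236) / (8) = 0.430
  r = (-4 - (-2)·-0.926 - (1)·0.430) / (7) = -0.897
Iteration 3:
  p = (-10 - (4)·0.430 - (4)·-0.897) / (10) = -0.813
  q = (9 - (-2)·-0.813 - (-3)·-0.897) / (8) = 0.585
  r = (-4 - (-2)·-0.813 - (1)·0.585) / (7) = -0.887

(-0.813, 0.585, -0.887)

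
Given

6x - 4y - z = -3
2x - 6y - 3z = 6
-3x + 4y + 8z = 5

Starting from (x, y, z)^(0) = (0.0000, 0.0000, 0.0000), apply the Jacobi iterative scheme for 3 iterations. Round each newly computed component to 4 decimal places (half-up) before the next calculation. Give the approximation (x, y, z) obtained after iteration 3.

Iteration 1:
  x = (-3 - (-4)·0.0000 - (-1)·0.0000) / (6) = -0.5000
  y = (6 - (2)·0.0000 - (-3)·0.0000) / (-6) = -1.0000
  z = (5 - (-3)·0.0000 - (4)·0.0000) / (8) = 0.6250
Iteration 2:
  x = (-3 - (-4)·-1.0000 - (-1)·0.6250) / (6) = -1.0625
  y = (6 - (2)·-0.5000 - (-3)·0.6250) / (-6) = -1.4792
  z = (5 - (-3)·-0.5000 - (4)·-1.0000) / (8) = 0.9375
Iteration 3:
  x = (-3 - (-4)·-1.4792 - (-1)·0.9375) / (6) = -1.3299
  y = (6 - (2)·-1.0625 - (-3)·0.9375) / (-6) = -1.8229
  z = (5 - (-3)·-1.0625 - (4)·-1.4792) / (8) = 0.9662

(-1.3299, -1.8229, 0.9662)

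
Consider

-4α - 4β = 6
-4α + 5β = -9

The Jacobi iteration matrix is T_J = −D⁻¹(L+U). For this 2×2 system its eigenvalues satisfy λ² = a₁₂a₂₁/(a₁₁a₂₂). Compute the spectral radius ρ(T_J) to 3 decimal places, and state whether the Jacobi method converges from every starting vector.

0.894

a₁₂a₂₁/(a₁₁a₂₂) = (-4)·(-4) / ((-4)·(5)) = -0.800000
ρ = √|-0.800000| = √0.800000 = 0.894
ρ < 1, so Jacobi converges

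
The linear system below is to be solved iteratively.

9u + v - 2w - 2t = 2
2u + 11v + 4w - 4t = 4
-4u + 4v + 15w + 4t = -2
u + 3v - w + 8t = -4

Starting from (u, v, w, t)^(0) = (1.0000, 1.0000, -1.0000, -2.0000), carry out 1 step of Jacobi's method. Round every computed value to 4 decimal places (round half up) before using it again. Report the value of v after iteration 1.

Iteration 1:
  u = (2 - (1)·1.0000 - (-2)·-1.0000 - (-2)·-2.0000) / (9) = -0.5556
  v = (4 - (2)·1.0000 - (4)·-1.0000 - (-4)·-2.0000) / (11) = -0.1818
  w = (-2 - (-4)·1.0000 - (4)·1.0000 - (4)·-2.0000) / (15) = 0.4000
  t = (-4 - (1)·1.0000 - (3)·1.0000 - (-1)·-1.0000) / (8) = -1.1250

-0.1818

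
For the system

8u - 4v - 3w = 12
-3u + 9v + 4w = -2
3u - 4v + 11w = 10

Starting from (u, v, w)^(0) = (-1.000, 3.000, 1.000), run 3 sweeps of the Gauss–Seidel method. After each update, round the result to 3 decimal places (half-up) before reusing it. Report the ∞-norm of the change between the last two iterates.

0.147

Iteration 1:
  u = (12 - (-4)·3.000 - (-3)·1.000) / (8) = 3.375
  v = (-2 - (-3)·3.375 - (4)·1.000) / (9) = 0.458
  w = (10 - (3)·3.375 - (-4)·0.458) / (11) = 0.155
Iteration 2:
  u = (12 - (-4)·0.458 - (-3)·0.155) / (8) = 1.787
  v = (-2 - (-3)·1.787 - (4)·0.155) / (9) = 0.305
  w = (10 - (3)·1.787 - (-4)·0.305) / (11) = 0.533
Iteration 3:
  u = (12 - (-4)·0.305 - (-3)·0.533) / (8) = 1.852
  v = (-2 - (-3)·1.852 - (4)·0.533) / (9) = 0.158
  w = (10 - (3)·1.852 - (-4)·0.158) / (11) = 0.461
Change: (0.065, -0.147, -0.072) → max |·| = 0.147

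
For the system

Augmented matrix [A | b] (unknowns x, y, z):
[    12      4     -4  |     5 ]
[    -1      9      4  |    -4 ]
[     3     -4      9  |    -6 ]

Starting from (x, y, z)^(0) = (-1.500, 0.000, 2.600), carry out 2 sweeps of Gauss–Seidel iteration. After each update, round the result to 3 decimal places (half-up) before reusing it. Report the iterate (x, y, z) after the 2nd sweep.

(0.322, 0.366, -0.611)

Iteration 1:
  x = (5 - (4)·0.000 - (-4)·2.600) / (12) = 1.283
  y = (-4 - (-1)·1.283 - (4)·2.600) / (9) = -1.457
  z = (-6 - (3)·1.283 - (-4)·-1.457) / (9) = -1.742
Iteration 2:
  x = (5 - (4)·-1.457 - (-4)·-1.742) / (12) = 0.322
  y = (-4 - (-1)·0.322 - (4)·-1.742) / (9) = 0.366
  z = (-6 - (3)·0.322 - (-4)·0.366) / (9) = -0.611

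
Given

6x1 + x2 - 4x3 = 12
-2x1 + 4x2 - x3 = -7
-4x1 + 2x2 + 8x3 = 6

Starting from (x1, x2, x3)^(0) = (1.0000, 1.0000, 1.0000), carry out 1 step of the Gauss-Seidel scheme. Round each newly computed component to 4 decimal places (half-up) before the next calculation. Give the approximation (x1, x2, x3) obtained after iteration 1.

Iteration 1:
  x1 = (12 - (1)·1.0000 - (-4)·1.0000) / (6) = 2.5000
  x2 = (-7 - (-2)·2.5000 - (-1)·1.0000) / (4) = -0.2500
  x3 = (6 - (-4)·2.5000 - (2)·-0.2500) / (8) = 2.0625

(2.5000, -0.2500, 2.0625)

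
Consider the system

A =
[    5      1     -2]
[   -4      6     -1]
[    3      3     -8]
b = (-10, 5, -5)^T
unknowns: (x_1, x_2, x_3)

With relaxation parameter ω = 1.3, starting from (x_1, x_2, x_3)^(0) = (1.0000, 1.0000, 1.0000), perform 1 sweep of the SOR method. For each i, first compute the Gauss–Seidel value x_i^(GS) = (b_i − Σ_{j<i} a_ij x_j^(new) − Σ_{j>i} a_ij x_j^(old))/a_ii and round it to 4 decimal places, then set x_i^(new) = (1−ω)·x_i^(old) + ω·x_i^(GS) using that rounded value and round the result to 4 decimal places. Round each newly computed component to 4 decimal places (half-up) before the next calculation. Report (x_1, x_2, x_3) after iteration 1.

Iteration 1:
  x_1: GS value = (-10 - (1)·1.0000 - (-2)·1.0000) / (5) = -1.8000;  x_1 ← (1−ω)·1.0000 + ω·-1.8000 = -2.6400
  x_2: GS value = (5 - (-4)·-2.6400 - (-1)·1.0000) / (6) = -0.7600;  x_2 ← (1−ω)·1.0000 + ω·-0.7600 = -1.2880
  x_3: GS value = (-5 - (3)·-2.6400 - (3)·-1.2880) / (-8) = -0.8480;  x_3 ← (1−ω)·1.0000 + ω·-0.8480 = -1.4024

(-2.6400, -1.2880, -1.4024)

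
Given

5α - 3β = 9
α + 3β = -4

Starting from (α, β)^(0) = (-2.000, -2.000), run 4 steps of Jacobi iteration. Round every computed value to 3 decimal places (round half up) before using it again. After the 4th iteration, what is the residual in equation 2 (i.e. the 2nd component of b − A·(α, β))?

0.161

Iteration 1:
  α = (9 - (-3)·-2.000) / (5) = 0.600
  β = (-4 - (1)·-2.000) / (3) = -0.667
Iteration 2:
  α = (9 - (-3)·-0.667) / (5) = 1.400
  β = (-4 - (1)·0.600) / (3) = -1.533
Iteration 3:
  α = (9 - (-3)·-1.533) / (5) = 0.880
  β = (-4 - (1)·1.400) / (3) = -1.800
Iteration 4:
  α = (9 - (-3)·-1.800) / (5) = 0.720
  β = (-4 - (1)·0.880) / (3) = -1.627
Residual b − A·x = (0.519, 0.161)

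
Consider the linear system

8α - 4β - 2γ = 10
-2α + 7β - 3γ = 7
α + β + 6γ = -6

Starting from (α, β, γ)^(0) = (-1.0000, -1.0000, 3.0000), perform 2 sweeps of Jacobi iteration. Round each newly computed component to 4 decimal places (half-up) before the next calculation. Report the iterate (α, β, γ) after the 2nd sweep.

Iteration 1:
  α = (10 - (-4)·-1.0000 - (-2)·3.0000) / (8) = 1.5000
  β = (7 - (-2)·-1.0000 - (-3)·3.0000) / (7) = 2.0000
  γ = (-6 - (1)·-1.0000 - (1)·-1.0000) / (6) = -0.6667
Iteration 2:
  α = (10 - (-4)·2.0000 - (-2)·-0.6667) / (8) = 2.0833
  β = (7 - (-2)·1.5000 - (-3)·-0.6667) / (7) = 1.1428
  γ = (-6 - (1)·1.5000 - (1)·2.0000) / (6) = -1.5833

(2.0833, 1.1428, -1.5833)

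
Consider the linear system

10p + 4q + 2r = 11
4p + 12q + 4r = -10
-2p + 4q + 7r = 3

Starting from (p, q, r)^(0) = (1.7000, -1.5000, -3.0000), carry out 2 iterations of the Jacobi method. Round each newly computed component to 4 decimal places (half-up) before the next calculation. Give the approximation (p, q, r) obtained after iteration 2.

Iteration 1:
  p = (11 - (4)·-1.5000 - (2)·-3.0000) / (10) = 2.3000
  q = (-10 - (4)·1.7000 - (4)·-3.0000) / (12) = -0.4000
  r = (3 - (-2)·1.7000 - (4)·-1.5000) / (7) = 1.7714
Iteration 2:
  p = (11 - (4)·-0.4000 - (2)·1.7714) / (10) = 0.9057
  q = (-10 - (4)·2.3000 - (4)·1.7714) / (12) = -2.1905
  r = (3 - (-2)·2.3000 - (4)·-0.4000) / (7) = 1.3143

(0.9057, -2.1905, 1.3143)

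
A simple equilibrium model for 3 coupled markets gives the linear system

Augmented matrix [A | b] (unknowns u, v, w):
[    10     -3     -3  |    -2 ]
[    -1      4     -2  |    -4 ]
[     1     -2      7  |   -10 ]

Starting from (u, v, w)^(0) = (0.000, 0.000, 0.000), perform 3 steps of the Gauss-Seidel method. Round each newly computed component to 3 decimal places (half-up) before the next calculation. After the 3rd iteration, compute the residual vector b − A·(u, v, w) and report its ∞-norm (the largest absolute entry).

0.555

Iteration 1:
  u = (-2 - (-3)·0.000 - (-3)·0.000) / (10) = -0.200
  v = (-4 - (-1)·-0.200 - (-2)·0.000) / (4) = -1.050
  w = (-10 - (1)·-0.200 - (-2)·-1.050) / (7) = -1.700
Iteration 2:
  u = (-2 - (-3)·-1.050 - (-3)·-1.700) / (10) = -1.025
  v = (-4 - (-1)·-1.025 - (-2)·-1.700) / (4) = -2.106
  w = (-10 - (1)·-1.025 - (-2)·-2.106) / (7) = -1.884
Iteration 3:
  u = (-2 - (-3)·-2.106 - (-3)·-1.884) / (10) = -1.397
  v = (-4 - (-1)·-1.397 - (-2)·-1.884) / (4) = -2.291
  w = (-10 - (1)·-1.397 - (-2)·-2.291) / (7) = -1.884
Residual b − A·x = (-0.555, -0.001, 0.003); ∞-norm = 0.555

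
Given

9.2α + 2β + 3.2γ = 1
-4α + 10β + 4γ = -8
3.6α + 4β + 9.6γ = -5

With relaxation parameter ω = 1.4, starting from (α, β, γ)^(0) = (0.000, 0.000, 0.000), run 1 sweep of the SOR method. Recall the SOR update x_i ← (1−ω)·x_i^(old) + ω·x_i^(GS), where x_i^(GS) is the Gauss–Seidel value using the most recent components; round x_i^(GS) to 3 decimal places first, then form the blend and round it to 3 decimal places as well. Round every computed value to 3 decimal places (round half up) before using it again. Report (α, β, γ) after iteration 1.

(0.153, -1.035, -0.206)

Iteration 1:
  α: GS value = (1 - (2)·0.000 - (3.2)·0.000) / (9.2) = 0.109;  α ← (1−ω)·0.000 + ω·0.109 = 0.153
  β: GS value = (-8 - (-4)·0.153 - (4)·0.000) / (10) = -0.739;  β ← (1−ω)·0.000 + ω·-0.739 = -1.035
  γ: GS value = (-5 - (3.6)·0.153 - (4)·-1.035) / (9.6) = -0.147;  γ ← (1−ω)·0.000 + ω·-0.147 = -0.206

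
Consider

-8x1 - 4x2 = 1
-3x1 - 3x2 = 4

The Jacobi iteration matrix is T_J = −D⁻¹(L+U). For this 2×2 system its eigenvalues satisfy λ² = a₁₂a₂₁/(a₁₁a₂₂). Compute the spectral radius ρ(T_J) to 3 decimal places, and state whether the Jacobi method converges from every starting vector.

0.707

a₁₂a₂₁/(a₁₁a₂₂) = (-4)·(-3) / ((-8)·(-3)) = 0.500000
ρ = √|0.500000| = √0.500000 = 0.707
ρ < 1, so Jacobi converges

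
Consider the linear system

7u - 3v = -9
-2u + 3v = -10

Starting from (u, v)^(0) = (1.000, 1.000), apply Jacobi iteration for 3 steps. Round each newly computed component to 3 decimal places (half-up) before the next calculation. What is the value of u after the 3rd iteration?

-2.959

Iteration 1:
  u = (-9 - (-3)·1.000) / (7) = -0.857
  v = (-10 - (-2)·1.000) / (3) = -2.667
Iteration 2:
  u = (-9 - (-3)·-2.667) / (7) = -2.429
  v = (-10 - (-2)·-0.857) / (3) = -3.905
Iteration 3:
  u = (-9 - (-3)·-3.905) / (7) = -2.959
  v = (-10 - (-2)·-2.429) / (3) = -4.953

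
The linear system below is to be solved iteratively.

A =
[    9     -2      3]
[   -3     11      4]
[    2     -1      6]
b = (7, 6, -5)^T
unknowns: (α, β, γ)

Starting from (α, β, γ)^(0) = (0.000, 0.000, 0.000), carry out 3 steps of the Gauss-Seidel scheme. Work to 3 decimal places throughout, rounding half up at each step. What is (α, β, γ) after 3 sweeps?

Iteration 1:
  α = (7 - (-2)·0.000 - (3)·0.000) / (9) = 0.778
  β = (6 - (-3)·0.778 - (4)·0.000) / (11) = 0.758
  γ = (-5 - (2)·0.778 - (-1)·0.758) / (6) = -0.966
Iteration 2:
  α = (7 - (-2)·0.758 - (3)·-0.966) / (9) = 1.268
  β = (6 - (-3)·1.268 - (4)·-0.966) / (11) = 1.243
  γ = (-5 - (2)·1.268 - (-1)·1.243) / (6) = -1.049
Iteration 3:
  α = (7 - (-2)·1.243 - (3)·-1.049) / (9) = 1.404
  β = (6 - (-3)·1.404 - (4)·-1.049) / (11) = 1.310
  γ = (-5 - (2)·1.404 - (-1)·1.310) / (6) = -1.083

(1.404, 1.310, -1.083)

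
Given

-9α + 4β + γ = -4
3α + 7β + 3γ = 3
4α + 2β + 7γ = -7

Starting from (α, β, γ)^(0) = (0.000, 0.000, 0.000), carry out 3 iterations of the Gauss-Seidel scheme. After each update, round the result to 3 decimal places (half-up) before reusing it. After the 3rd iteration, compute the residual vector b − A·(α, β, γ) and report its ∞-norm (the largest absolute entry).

0.382

Iteration 1:
  α = (-4 - (4)·0.000 - (1)·0.000) / (-9) = 0.444
  β = (3 - (3)·0.444 - (3)·0.000) / (7) = 0.238
  γ = (-7 - (4)·0.444 - (2)·0.238) / (7) = -1.322
Iteration 2:
  α = (-4 - (4)·0.238 - (1)·-1.322) / (-9) = 0.403
  β = (3 - (3)·0.403 - (3)·-1.322) / (7) = 0.822
  γ = (-7 - (4)·0.403 - (2)·0.822) / (7) = -1.465
Iteration 3:
  α = (-4 - (4)·0.822 - (1)·-1.465) / (-9) = 0.647
  β = (3 - (3)·0.647 - (3)·-1.465) / (7) = 0.779
  γ = (-7 - (4)·0.647 - (2)·0.779) / (7) = -1.592
Residual b − A·x = (0.299, 0.382, -0.002); ∞-norm = 0.382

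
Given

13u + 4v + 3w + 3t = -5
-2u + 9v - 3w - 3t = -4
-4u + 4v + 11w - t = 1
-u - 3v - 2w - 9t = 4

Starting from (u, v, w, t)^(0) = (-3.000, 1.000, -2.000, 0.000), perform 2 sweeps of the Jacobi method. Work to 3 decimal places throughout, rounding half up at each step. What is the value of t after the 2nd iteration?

Iteration 1:
  u = (-5 - (4)·1.000 - (3)·-2.000 - (3)·0.000) / (13) = -0.231
  v = (-4 - (-2)·-3.000 - (-3)·-2.000 - (-3)·0.000) / (9) = -1.778
  w = (1 - (-4)·-3.000 - (4)·1.000 - (-1)·0.000) / (11) = -1.364
  t = (4 - (-1)·-3.000 - (-3)·1.000 - (-2)·-2.000) / (-9) = 0.000
Iteration 2:
  u = (-5 - (4)·-1.778 - (3)·-1.364 - (3)·0.000) / (13) = 0.477
  v = (-4 - (-2)·-0.231 - (-3)·-1.364 - (-3)·0.000) / (9) = -0.950
  w = (1 - (-4)·-0.231 - (4)·-1.778 - (-1)·0.000) / (11) = 0.653
  t = (4 - (-1)·-0.231 - (-3)·-1.778 - (-2)·-1.364) / (-9) = 0.477

0.477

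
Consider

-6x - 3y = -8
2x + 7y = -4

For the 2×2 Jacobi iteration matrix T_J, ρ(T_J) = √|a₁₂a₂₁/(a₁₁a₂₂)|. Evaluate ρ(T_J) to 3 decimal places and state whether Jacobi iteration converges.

a₁₂a₂₁/(a₁₁a₂₂) = (-3)·(2) / ((-6)·(7)) = 0.142857
ρ = √|0.142857| = √0.142857 = 0.378
ρ < 1, so Jacobi converges

0.378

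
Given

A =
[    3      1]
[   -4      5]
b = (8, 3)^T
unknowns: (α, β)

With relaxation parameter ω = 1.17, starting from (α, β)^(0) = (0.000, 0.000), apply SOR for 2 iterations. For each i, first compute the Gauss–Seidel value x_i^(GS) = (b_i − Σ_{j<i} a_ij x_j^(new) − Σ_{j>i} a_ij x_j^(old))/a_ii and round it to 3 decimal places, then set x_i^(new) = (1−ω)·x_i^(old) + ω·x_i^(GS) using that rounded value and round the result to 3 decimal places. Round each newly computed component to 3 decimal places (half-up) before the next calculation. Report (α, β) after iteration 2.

(1.177, 1.188)

Iteration 1:
  α: GS value = (8 - (1)·0.000) / (3) = 2.667;  α ← (1−ω)·0.000 + ω·2.667 = 3.120
  β: GS value = (3 - (-4)·3.120) / (5) = 3.096;  β ← (1−ω)·0.000 + ω·3.096 = 3.622
Iteration 2:
  α: GS value = (8 - (1)·3.622) / (3) = 1.459;  α ← (1−ω)·3.120 + ω·1.459 = 1.177
  β: GS value = (3 - (-4)·1.177) / (5) = 1.542;  β ← (1−ω)·3.622 + ω·1.542 = 1.188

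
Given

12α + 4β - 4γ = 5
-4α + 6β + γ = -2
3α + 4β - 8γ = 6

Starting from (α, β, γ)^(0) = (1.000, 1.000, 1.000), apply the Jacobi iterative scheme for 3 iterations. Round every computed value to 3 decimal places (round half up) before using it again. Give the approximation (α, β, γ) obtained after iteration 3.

(0.272, 0.020, -0.637)

Iteration 1:
  α = (5 - (4)·1.000 - (-4)·1.000) / (12) = 0.417
  β = (-2 - (-4)·1.000 - (1)·1.000) / (6) = 0.167
  γ = (6 - (3)·1.000 - (4)·1.000) / (-8) = 0.125
Iteration 2:
  α = (5 - (4)·0.167 - (-4)·0.125) / (12) = 0.403
  β = (-2 - (-4)·0.417 - (1)·0.125) / (6) = -0.076
  γ = (6 - (3)·0.417 - (4)·0.167) / (-8) = -0.510
Iteration 3:
  α = (5 - (4)·-0.076 - (-4)·-0.510) / (12) = 0.272
  β = (-2 - (-4)·0.403 - (1)·-0.510) / (6) = 0.020
  γ = (6 - (3)·0.403 - (4)·-0.076) / (-8) = -0.637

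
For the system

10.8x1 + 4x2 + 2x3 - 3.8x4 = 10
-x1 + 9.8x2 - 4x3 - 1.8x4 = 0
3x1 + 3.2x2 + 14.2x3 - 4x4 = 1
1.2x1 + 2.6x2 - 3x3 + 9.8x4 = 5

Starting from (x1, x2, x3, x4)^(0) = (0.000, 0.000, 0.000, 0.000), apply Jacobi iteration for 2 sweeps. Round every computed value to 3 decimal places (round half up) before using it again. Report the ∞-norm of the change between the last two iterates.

0.217

Iteration 1:
  x1 = (10 - (4)·0.000 - (2)·0.000 - (-3.8)·0.000) / (10.8) = 0.926
  x2 = (0 - (-1)·0.000 - (-4)·0.000 - (-1.8)·0.000) / (9.8) = 0.000
  x3 = (1 - (3)·0.000 - (3.2)·0.000 - (-4)·0.000) / (14.2) = 0.070
  x4 = (5 - (1.2)·0.000 - (2.6)·0.000 - (-3)·0.000) / (9.8) = 0.510
Iteration 2:
  x1 = (10 - (4)·0.000 - (2)·0.070 - (-3.8)·0.510) / (10.8) = 1.092
  x2 = (0 - (-1)·0.926 - (-4)·0.070 - (-1.8)·0.510) / (9.8) = 0.217
  x3 = (1 - (3)·0.926 - (3.2)·0.000 - (-4)·0.510) / (14.2) = 0.018
  x4 = (5 - (1.2)·0.926 - (2.6)·0.000 - (-3)·0.070) / (9.8) = 0.418
Change: (0.166, 0.217, -0.052, -0.092) → max |·| = 0.217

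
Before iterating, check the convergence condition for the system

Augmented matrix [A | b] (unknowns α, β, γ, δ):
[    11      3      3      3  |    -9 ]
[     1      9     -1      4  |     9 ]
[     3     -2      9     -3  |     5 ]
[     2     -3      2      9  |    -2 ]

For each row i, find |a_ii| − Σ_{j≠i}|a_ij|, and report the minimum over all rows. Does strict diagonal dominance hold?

row 1: |11| − (3+3+3) = 2
row 2: |9| − (1+1+4) = 3
row 3: |9| − (3+2+3) = 1
row 4: |9| − (2+3+2) = 2
minimum over rows = 1 → strictly diagonally dominant (convergence guaranteed)

1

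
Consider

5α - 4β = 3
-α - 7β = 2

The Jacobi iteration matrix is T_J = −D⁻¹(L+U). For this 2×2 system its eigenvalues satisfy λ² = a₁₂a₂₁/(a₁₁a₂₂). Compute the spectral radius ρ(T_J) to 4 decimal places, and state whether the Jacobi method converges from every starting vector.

a₁₂a₂₁/(a₁₁a₂₂) = (-4)·(-1) / ((5)·(-7)) = -0.114286
ρ = √|-0.114286| = √0.114286 = 0.3381
ρ < 1, so Jacobi converges

0.3381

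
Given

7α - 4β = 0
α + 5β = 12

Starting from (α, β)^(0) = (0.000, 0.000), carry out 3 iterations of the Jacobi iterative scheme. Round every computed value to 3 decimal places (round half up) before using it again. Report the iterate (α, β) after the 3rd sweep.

Iteration 1:
  α = (0 - (-4)·0.000) / (7) = 0.000
  β = (12 - (1)·0.000) / (5) = 2.400
Iteration 2:
  α = (0 - (-4)·2.400) / (7) = 1.371
  β = (12 - (1)·0.000) / (5) = 2.400
Iteration 3:
  α = (0 - (-4)·2.400) / (7) = 1.371
  β = (12 - (1)·1.371) / (5) = 2.126

(1.371, 2.126)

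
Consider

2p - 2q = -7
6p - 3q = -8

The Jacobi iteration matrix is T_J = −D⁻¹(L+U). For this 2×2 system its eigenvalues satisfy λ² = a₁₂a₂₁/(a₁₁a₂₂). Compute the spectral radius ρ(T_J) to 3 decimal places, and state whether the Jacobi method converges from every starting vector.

a₁₂a₂₁/(a₁₁a₂₂) = (-2)·(6) / ((2)·(-3)) = 2.000000
ρ = √|2.000000| = √2.000000 = 1.414
ρ > 1, so Jacobi diverges

1.414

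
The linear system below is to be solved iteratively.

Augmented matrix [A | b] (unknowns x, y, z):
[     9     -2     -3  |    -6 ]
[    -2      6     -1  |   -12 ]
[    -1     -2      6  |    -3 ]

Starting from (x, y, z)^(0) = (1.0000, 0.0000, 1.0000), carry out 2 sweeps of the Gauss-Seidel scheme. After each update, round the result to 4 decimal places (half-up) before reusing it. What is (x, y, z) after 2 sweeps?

Iteration 1:
  x = (-6 - (-2)·0.0000 - (-3)·1.0000) / (9) = -0.3333
  y = (-12 - (-2)·-0.3333 - (-1)·1.0000) / (6) = -1.9444
  z = (-3 - (-1)·-0.3333 - (-2)·-1.9444) / (6) = -1.2037
Iteration 2:
  x = (-6 - (-2)·-1.9444 - (-3)·-1.2037) / (9) = -1.5000
  y = (-12 - (-2)·-1.5000 - (-1)·-1.2037) / (6) = -2.7006
  z = (-3 - (-1)·-1.5000 - (-2)·-2.7006) / (6) = -1.6502

(-1.5000, -2.7006, -1.6502)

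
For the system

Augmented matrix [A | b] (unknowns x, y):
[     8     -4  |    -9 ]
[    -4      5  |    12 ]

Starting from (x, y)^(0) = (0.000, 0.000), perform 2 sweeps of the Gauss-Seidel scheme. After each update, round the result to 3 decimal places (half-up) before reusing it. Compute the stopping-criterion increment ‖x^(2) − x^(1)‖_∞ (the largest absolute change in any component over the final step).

0.750

Iteration 1:
  x = (-9 - (-4)·0.000) / (8) = -1.125
  y = (12 - (-4)·-1.125) / (5) = 1.500
Iteration 2:
  x = (-9 - (-4)·1.500) / (8) = -0.375
  y = (12 - (-4)·-0.375) / (5) = 2.100
Change: (0.750, 0.600) → max |·| = 0.750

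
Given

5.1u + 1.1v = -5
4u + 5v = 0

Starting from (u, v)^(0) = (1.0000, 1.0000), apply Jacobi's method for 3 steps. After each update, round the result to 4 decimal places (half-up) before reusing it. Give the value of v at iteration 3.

Iteration 1:
  u = (-5 - (1.1)·1.0000) / (5.1) = -1.1961
  v = (0 - (4)·1.0000) / (5) = -0.8000
Iteration 2:
  u = (-5 - (1.1)·-0.8000) / (5.1) = -0.8078
  v = (0 - (4)·-1.1961) / (5) = 0.9569
Iteration 3:
  u = (-5 - (1.1)·0.9569) / (5.1) = -1.1868
  v = (0 - (4)·-0.8078) / (5) = 0.6462

0.6462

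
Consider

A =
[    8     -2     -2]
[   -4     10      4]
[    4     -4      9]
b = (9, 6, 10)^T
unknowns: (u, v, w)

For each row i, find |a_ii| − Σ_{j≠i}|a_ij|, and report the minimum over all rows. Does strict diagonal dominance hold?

1

row 1: |8| − (2+2) = 4
row 2: |10| − (4+4) = 2
row 3: |9| − (4+4) = 1
minimum over rows = 1 → strictly diagonally dominant (convergence guaranteed)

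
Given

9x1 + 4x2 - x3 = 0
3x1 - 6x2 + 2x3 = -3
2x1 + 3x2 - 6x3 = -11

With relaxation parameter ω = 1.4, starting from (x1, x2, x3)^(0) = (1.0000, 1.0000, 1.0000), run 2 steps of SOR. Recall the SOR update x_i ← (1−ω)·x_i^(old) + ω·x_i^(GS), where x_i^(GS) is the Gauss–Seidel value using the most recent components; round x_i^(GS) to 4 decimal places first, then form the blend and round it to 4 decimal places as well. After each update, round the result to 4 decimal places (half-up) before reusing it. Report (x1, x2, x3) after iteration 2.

Iteration 1:
  x1: GS value = (0 - (4)·1.0000 - (-1)·1.0000) / (9) = -0.3333;  x1 ← (1−ω)·1.0000 + ω·-0.3333 = -0.8666
  x2: GS value = (-3 - (3)·-0.8666 - (2)·1.0000) / (-6) = 0.4000;  x2 ← (1−ω)·1.0000 + ω·0.4000 = 0.1600
  x3: GS value = (-11 - (2)·-0.8666 - (3)·0.1600) / (-6) = 1.6245;  x3 ← (1−ω)·1.0000 + ω·1.6245 = 1.8743
Iteration 2:
  x1: GS value = (0 - (4)·0.1600 - (-1)·1.8743) / (9) = 0.1371;  x1 ← (1−ω)·-0.8666 + ω·0.1371 = 0.5386
  x2: GS value = (-3 - (3)·0.5386 - (2)·1.8743) / (-6) = 1.3941;  x2 ← (1−ω)·0.1600 + ω·1.3941 = 1.8877
  x3: GS value = (-11 - (2)·0.5386 - (3)·1.8877) / (-6) = 2.9567;  x3 ← (1−ω)·1.8743 + ω·2.9567 = 3.3897

(0.5386, 1.8877, 3.3897)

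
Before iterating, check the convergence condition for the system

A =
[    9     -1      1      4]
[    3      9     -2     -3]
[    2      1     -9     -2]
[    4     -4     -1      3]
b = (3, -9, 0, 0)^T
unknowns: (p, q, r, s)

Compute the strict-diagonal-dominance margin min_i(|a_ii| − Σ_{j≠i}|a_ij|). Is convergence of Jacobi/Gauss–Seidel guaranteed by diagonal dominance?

-6

row 1: |9| − (1+1+4) = 3
row 2: |9| − (3+2+3) = 1
row 3: |-9| − (2+1+2) = 4
row 4: |3| − (4+4+1) = -6
minimum over rows = -6 → not strictly diagonally dominant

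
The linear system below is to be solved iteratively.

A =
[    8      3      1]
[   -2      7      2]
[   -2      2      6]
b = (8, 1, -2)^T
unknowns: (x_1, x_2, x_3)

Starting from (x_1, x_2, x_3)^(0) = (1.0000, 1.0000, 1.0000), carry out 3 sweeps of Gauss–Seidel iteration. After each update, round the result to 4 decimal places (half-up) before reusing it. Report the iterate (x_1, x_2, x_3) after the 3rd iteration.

Iteration 1:
  x_1 = (8 - (3)·1.0000 - (1)·1.0000) / (8) = 0.5000
  x_2 = (1 - (-2)·0.5000 - (2)·1.0000) / (7) = 0.0000
  x_3 = (-2 - (-2)·0.5000 - (2)·0.0000) / (6) = -0.1667
Iteration 2:
  x_1 = (8 - (3)·0.0000 - (1)·-0.1667) / (8) = 1.0208
  x_2 = (1 - (-2)·1.0208 - (2)·-0.1667) / (7) = 0.4821
  x_3 = (-2 - (-2)·1.0208 - (2)·0.4821) / (6) = -0.1538
Iteration 3:
  x_1 = (8 - (3)·0.4821 - (1)·-0.1538) / (8) = 0.8384
  x_2 = (1 - (-2)·0.8384 - (2)·-0.1538) / (7) = 0.4263
  x_3 = (-2 - (-2)·0.8384 - (2)·0.4263) / (6) = -0.1960

(0.8384, 0.4263, -0.1960)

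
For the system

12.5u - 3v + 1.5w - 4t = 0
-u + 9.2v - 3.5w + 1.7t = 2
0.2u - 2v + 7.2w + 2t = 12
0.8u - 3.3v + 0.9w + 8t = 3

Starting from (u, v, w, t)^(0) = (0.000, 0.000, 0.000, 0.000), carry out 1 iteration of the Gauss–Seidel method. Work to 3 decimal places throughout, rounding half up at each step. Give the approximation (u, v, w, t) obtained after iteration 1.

(0.000, 0.217, 1.727, 0.270)

Iteration 1:
  u = (0 - (-3)·0.000 - (1.5)·0.000 - (-4)·0.000) / (12.5) = 0.000
  v = (2 - (-1)·0.000 - (-3.5)·0.000 - (1.7)·0.000) / (9.2) = 0.217
  w = (12 - (0.2)·0.000 - (-2)·0.217 - (2)·0.000) / (7.2) = 1.727
  t = (3 - (0.8)·0.000 - (-3.3)·0.217 - (0.9)·1.727) / (8) = 0.270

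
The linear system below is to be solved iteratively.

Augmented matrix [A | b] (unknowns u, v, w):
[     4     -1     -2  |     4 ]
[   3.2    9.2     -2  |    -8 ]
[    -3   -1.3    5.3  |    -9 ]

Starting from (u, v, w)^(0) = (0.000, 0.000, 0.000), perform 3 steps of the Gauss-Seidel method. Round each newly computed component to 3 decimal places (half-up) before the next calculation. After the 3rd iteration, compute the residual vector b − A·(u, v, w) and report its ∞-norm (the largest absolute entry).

Iteration 1:
  u = (4 - (-1)·0.000 - (-2)·0.000) / (4) = 1.000
  v = (-8 - (3.2)·1.000 - (-2)·0.000) / (9.2) = -1.217
  w = (-9 - (-3)·1.000 - (-1.3)·-1.217) / (5.3) = -1.431
Iteration 2:
  u = (4 - (-1)·-1.217 - (-2)·-1.431) / (4) = -0.020
  v = (-8 - (3.2)·-0.020 - (-2)·-1.431) / (9.2) = -1.174
  w = (-9 - (-3)·-0.020 - (-1.3)·-1.174) / (5.3) = -1.997
Iteration 3:
  u = (4 - (-1)·-1.174 - (-2)·-1.997) / (4) = -0.292
  v = (-8 - (3.2)·-0.292 - (-2)·-1.997) / (9.2) = -1.202
  w = (-9 - (-3)·-0.292 - (-1.3)·-1.202) / (5.3) = -2.158
Residual b − A·x = (-0.350, -0.323, -0.001); ∞-norm = 0.350

0.350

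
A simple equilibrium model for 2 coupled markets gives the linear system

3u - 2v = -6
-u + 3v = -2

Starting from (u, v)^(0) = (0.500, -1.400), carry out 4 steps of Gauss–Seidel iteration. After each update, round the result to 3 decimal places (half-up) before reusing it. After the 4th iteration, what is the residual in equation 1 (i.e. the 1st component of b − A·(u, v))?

Iteration 1:
  u = (-6 - (-2)·-1.400) / (3) = -2.933
  v = (-2 - (-1)·-2.933) / (3) = -1.644
Iteration 2:
  u = (-6 - (-2)·-1.644) / (3) = -3.096
  v = (-2 - (-1)·-3.096) / (3) = -1.699
Iteration 3:
  u = (-6 - (-2)·-1.699) / (3) = -3.133
  v = (-2 - (-1)·-3.133) / (3) = -1.711
Iteration 4:
  u = (-6 - (-2)·-1.711) / (3) = -3.141
  v = (-2 - (-1)·-3.141) / (3) = -1.714
Residual b − A·x = (-0.005, 0.001)

-0.005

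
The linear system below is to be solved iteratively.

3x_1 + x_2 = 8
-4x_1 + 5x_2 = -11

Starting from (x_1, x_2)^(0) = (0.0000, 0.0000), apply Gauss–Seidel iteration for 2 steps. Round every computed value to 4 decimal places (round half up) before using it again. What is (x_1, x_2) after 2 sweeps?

Iteration 1:
  x_1 = (8 - (1)·0.0000) / (3) = 2.6667
  x_2 = (-11 - (-4)·2.6667) / (5) = -0.0666
Iteration 2:
  x_1 = (8 - (1)·-0.0666) / (3) = 2.6889
  x_2 = (-11 - (-4)·2.6889) / (5) = -0.0489

(2.6889, -0.0489)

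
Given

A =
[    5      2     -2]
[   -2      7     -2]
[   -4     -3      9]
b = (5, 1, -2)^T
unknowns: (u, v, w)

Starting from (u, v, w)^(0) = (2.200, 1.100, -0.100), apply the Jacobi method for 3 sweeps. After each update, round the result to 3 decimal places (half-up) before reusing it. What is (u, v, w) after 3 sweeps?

Iteration 1:
  u = (5 - (2)·1.100 - (-2)·-0.100) / (5) = 0.520
  v = (1 - (-2)·2.200 - (-2)·-0.100) / (7) = 0.743
  w = (-2 - (-4)·2.200 - (-3)·1.100) / (9) = 1.122
Iteration 2:
  u = (5 - (2)·0.743 - (-2)·1.122) / (5) = 1.152
  v = (1 - (-2)·0.520 - (-2)·1.122) / (7) = 0.612
  w = (-2 - (-4)·0.520 - (-3)·0.743) / (9) = 0.257
Iteration 3:
  u = (5 - (2)·0.612 - (-2)·0.257) / (5) = 0.858
  v = (1 - (-2)·1.152 - (-2)·0.257) / (7) = 0.545
  w = (-2 - (-4)·1.152 - (-3)·0.612) / (9) = 0.494

(0.858, 0.545, 0.494)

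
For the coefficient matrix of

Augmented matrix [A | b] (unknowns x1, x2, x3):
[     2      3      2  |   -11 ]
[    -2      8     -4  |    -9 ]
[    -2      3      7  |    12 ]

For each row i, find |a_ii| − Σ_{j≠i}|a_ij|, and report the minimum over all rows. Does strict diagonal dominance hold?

-3

row 1: |2| − (3+2) = -3
row 2: |8| − (2+4) = 2
row 3: |7| − (2+3) = 2
minimum over rows = -3 → not strictly diagonally dominant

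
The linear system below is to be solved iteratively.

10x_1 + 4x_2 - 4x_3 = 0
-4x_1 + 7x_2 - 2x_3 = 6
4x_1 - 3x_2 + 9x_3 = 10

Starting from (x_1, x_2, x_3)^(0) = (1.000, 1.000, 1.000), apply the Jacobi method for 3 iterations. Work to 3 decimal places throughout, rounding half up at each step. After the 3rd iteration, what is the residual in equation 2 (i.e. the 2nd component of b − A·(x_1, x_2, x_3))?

Iteration 1:
  x_1 = (0 - (4)·1.000 - (-4)·1.000) / (10) = 0.000
  x_2 = (6 - (-4)·1.000 - (-2)·1.000) / (7) = 1.714
  x_3 = (10 - (4)·1.000 - (-3)·1.000) / (9) = 1.000
Iteration 2:
  x_1 = (0 - (4)·1.714 - (-4)·1.000) / (10) = -0.286
  x_2 = (6 - (-4)·0.000 - (-2)·1.000) / (7) = 1.143
  x_3 = (10 - (4)·0.000 - (-3)·1.714) / (9) = 1.682
Iteration 3:
  x_1 = (0 - (4)·1.143 - (-4)·1.682) / (10) = 0.216
  x_2 = (6 - (-4)·-0.286 - (-2)·1.682) / (7) = 1.174
  x_3 = (10 - (4)·-0.286 - (-3)·1.143) / (9) = 1.619
Residual b − A·x = (-0.380, 1.884, -1.913)

1.884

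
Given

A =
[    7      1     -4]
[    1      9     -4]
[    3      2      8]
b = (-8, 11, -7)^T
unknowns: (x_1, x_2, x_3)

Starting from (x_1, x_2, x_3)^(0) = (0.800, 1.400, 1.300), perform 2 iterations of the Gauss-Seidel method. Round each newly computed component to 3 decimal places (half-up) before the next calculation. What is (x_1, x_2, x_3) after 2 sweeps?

Iteration 1:
  x_1 = (-8 - (1)·1.400 - (-4)·1.300) / (7) = -0.600
  x_2 = (11 - (1)·-0.600 - (-4)·1.300) / (9) = 1.867
  x_3 = (-7 - (3)·-0.600 - (2)·1.867) / (8) = -1.117
Iteration 2:
  x_1 = (-8 - (1)·1.867 - (-4)·-1.117) / (7) = -2.048
  x_2 = (11 - (1)·-2.048 - (-4)·-1.117) / (9) = 0.953
  x_3 = (-7 - (3)·-2.048 - (2)·0.953) / (8) = -0.345

(-2.048, 0.953, -0.345)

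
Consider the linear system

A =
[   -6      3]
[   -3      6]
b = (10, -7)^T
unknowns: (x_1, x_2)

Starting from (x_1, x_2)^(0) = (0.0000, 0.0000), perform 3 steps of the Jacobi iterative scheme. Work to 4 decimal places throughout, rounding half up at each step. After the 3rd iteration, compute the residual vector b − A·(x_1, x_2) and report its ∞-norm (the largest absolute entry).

Iteration 1:
  x_1 = (10 - (3)·0.0000) / (-6) = -1.6667
  x_2 = (-7 - (-3)·0.0000) / (6) = -1.1667
Iteration 2:
  x_1 = (10 - (3)·-1.1667) / (-6) = -2.2500
  x_2 = (-7 - (-3)·-1.6667) / (6) = -2.0000
Iteration 3:
  x_1 = (10 - (3)·-2.0000) / (-6) = -2.6667
  x_2 = (-7 - (-3)·-2.2500) / (6) = -2.2917
Residual b − A·x = (0.8749, -1.2499); ∞-norm = 1.2499

1.2499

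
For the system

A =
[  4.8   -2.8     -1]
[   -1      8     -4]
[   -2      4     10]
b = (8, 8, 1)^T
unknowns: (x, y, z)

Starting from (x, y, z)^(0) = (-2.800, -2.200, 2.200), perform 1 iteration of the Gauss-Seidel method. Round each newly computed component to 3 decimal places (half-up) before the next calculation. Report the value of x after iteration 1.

Iteration 1:
  x = (8 - (-2.8)·-2.200 - (-1)·2.200) / (4.8) = 0.842
  y = (8 - (-1)·0.842 - (-4)·2.200) / (8) = 2.205
  z = (1 - (-2)·0.842 - (4)·2.205) / (10) = -0.614

0.842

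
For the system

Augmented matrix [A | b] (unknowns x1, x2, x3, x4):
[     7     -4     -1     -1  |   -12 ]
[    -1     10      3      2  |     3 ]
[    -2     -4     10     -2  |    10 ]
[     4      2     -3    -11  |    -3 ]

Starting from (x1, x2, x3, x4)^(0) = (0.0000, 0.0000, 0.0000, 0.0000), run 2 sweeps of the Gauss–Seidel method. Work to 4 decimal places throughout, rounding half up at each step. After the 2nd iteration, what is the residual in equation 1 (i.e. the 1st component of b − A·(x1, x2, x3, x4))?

-0.4654

Iteration 1:
  x1 = (-12 - (-4)·0.0000 - (-1)·0.0000 - (-1)·0.0000) / (7) = -1.7143
  x2 = (3 - (-1)·-1.7143 - (3)·0.0000 - (2)·0.0000) / (10) = 0.1286
  x3 = (10 - (-2)·-1.7143 - (-4)·0.1286 - (-2)·0.0000) / (10) = 0.7086
  x4 = (-3 - (4)·-1.7143 - (2)·0.1286 - (-3)·0.7086) / (-11) = -0.5205
Iteration 2:
  x1 = (-12 - (-4)·0.1286 - (-1)·0.7086 - (-1)·-0.5205) / (7) = -1.6139
  x2 = (3 - (-1)·-1.6139 - (3)·0.7086 - (2)·-0.5205) / (10) = 0.0301
  x3 = (10 - (-2)·-1.6139 - (-4)·0.0301 - (-2)·-0.5205) / (10) = 0.5852
  x4 = (-3 - (4)·-1.6139 - (2)·0.0301 - (-3)·0.5852) / (-11) = -0.4683
Residual b − A·x = (-0.4654, 0.2661, 0.1040, -0.0003)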